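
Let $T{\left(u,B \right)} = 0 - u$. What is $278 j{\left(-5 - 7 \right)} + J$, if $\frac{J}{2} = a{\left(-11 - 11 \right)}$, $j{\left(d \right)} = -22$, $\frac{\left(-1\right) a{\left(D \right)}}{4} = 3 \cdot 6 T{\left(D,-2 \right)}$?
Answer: $-9284$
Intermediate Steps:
$T{\left(u,B \right)} = - u$
$a{\left(D \right)} = 72 D$ ($a{\left(D \right)} = - 4 \cdot 3 \cdot 6 \left(- D\right) = - 4 \cdot 18 \left(- D\right) = - 4 \left(- 18 D\right) = 72 D$)
$J = -3168$ ($J = 2 \cdot 72 \left(-11 - 11\right) = 2 \cdot 72 \left(-22\right) = 2 \left(-1584\right) = -3168$)
$278 j{\left(-5 - 7 \right)} + J = 278 \left(-22\right) - 3168 = -6116 - 3168 = -9284$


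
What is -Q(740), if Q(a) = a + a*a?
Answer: -548340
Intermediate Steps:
Q(a) = a + a²
-Q(740) = -740*(1 + 740) = -740*741 = -1*548340 = -548340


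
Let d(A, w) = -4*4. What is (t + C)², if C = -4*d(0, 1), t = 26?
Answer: 8100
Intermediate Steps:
d(A, w) = -16
C = 64 (C = -4*(-16) = 64)
(t + C)² = (26 + 64)² = 90² = 8100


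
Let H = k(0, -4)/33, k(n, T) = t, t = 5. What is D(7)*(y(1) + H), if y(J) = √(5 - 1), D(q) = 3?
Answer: 71/11 ≈ 6.4545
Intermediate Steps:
k(n, T) = 5
y(J) = 2 (y(J) = √4 = 2)
H = 5/33 ≈ 0.15152
D(7)*(y(1) + H) = 3*(2 + 5/33) = 3*(71/33) = 71/11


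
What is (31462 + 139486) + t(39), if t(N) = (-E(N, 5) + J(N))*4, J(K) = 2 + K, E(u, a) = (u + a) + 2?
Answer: 170928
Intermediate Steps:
E(u, a) = 2 + a + u (E(u, a) = (a + u) + 2 = 2 + a + u)
t(N) = -20 (t(N) = (-(2 + 5 + N) + (2 + N))*4 = (-(7 + N) + (2 + N))*4 = ((-7 - N) + (2 + N))*4 = -5*4 = -20)
(31462 + 139486) + t(39) = (31462 + 139486) - 20 = 170948 - 20 = 170928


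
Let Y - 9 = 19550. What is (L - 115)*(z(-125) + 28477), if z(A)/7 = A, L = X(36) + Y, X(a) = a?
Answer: 537686960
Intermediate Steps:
Y = 19559 (Y = 9 + 19550 = 19559)
L = 19595 (L = 36 + 19559 = 19595)
z(A) = 7*A
(L - 115)*(z(-125) + 28477) = (19595 - 115)*(7*(-125) + 28477) = 19480*(-875 + 28477) = 19480*27602 = 537686960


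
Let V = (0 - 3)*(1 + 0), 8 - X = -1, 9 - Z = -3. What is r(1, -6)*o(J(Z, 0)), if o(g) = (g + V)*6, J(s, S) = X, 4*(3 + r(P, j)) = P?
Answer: -99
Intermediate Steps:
Z = 12 (Z = 9 - 1*(-3) = 9 + 3 = 12)
r(P, j) = -3 + P/4
X = 9 (X = 8 - 1*(-1) = 8 + 1 = 9)
V = -3 (V = -3*1 = -3)
J(s, S) = 9
o(g) = -18 + 6*g (o(g) = (g - 3)*6 = (-3 + g)*6 = -18 + 6*g)
r(1, -6)*o(J(Z, 0)) = (-3 + (1/4)*1)*(-18 + 6*9) = (-3 + 1/4)*(-18 + 54) = -11/4*36 = -99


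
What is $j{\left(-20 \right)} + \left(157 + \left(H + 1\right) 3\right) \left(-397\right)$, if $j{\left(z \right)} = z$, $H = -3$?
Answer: $-59967$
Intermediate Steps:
$j{\left(-20 \right)} + \left(157 + \left(H + 1\right) 3\right) \left(-397\right) = -20 + \left(157 + \left(-3 + 1\right) 3\right) \left(-397\right) = -20 + \left(157 - 6\right) \left(-397\right) = -20 + 151 \left(-397\right) = -20 - 59947 = -59967$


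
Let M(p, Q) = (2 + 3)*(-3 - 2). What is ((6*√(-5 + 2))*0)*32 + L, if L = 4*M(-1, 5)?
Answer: -100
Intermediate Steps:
M(p, Q) = -25 (M(p, Q) = 5*(-5) = -25)
L = -100 (L = 4*(-25) = -100)
((6*√(-5 + 2))*0)*32 + L = ((6*√(-5 + 2))*0)*32 - 100 = ((6*√(-3))*0)*32 - 100 = ((6*(I*√3))*0)*32 - 100 = ((6*I*√3)*0)*32 - 100 = 0*32 - 100 = 0 - 100 = -100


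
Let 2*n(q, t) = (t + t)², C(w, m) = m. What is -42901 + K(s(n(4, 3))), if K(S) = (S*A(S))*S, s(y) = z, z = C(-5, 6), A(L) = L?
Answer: -42685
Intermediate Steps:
n(q, t) = 2*t² (n(q, t) = (t + t)²/2 = (2*t)²/2 = (4*t²)/2 = 2*t²)
z = 6
s(y) = 6
K(S) = S³ (K(S) = (S*S)*S = S²*S = S³)
-42901 + K(s(n(4, 3))) = -42901 + 6³ = -42901 + 216 = -42685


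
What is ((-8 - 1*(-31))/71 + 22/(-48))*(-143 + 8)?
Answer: 10305/568 ≈ 18.143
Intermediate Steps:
((-8 - 1*(-31))/71 + 22/(-48))*(-143 + 8) = ((-8 + 31)*(1/71) + 22*(-1/48))*(-135) = (23*(1/71) - 11/24)*(-135) = (23/71 - 11/24)*(-135) = -229/1704*(-135) = 10305/568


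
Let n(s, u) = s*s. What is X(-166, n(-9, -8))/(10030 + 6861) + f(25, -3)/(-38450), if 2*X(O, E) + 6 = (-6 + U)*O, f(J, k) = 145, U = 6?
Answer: -512909/129891790 ≈ -0.0039487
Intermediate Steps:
n(s, u) = s**2
X(O, E) = -3 (X(O, E) = -3 + ((-6 + 6)*O)/2 = -3 + (0*O)/2 = -3 + (1/2)*0 = -3 + 0 = -3)
X(-166, n(-9, -8))/(10030 + 6861) + f(25, -3)/(-38450) = -3/(10030 + 6861) + 145/(-38450) = -3/16891 + 145*(-1/38450) = -3*1/16891 - 29/7690 = -3/16891 - 29/7690 = -512909/129891790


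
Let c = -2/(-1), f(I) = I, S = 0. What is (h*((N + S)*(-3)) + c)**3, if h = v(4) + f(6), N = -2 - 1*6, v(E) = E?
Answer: 14172488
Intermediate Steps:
N = -8 (N = -2 - 6 = -8)
h = 10 (h = 4 + 6 = 10)
c = 2 (c = -2*(-1) = 2)
(h*((N + S)*(-3)) + c)**3 = (10*((-8 + 0)*(-3)) + 2)**3 = (10*(-8*(-3)) + 2)**3 = (10*24 + 2)**3 = (240 + 2)**3 = 242**3 = 14172488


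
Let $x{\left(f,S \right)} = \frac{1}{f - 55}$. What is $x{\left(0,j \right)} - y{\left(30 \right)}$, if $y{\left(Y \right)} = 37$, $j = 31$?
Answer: $- \frac{2036}{55} \approx -37.018$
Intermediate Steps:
$x{\left(f,S \right)} = \frac{1}{-55 + f}$
$x{\left(0,j \right)} - y{\left(30 \right)} = \frac{1}{-55 + 0} - 37 = \frac{1}{-55} - 37 = - \frac{1}{55} - 37 = - \frac{2036}{55}$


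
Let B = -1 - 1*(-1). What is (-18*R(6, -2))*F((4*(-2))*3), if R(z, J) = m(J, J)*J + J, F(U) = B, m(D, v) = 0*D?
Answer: 0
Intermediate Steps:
m(D, v) = 0
B = 0 (B = -1 + 1 = 0)
F(U) = 0
R(z, J) = J (R(z, J) = 0*J + J = 0 + J = J)
(-18*R(6, -2))*F((4*(-2))*3) = -18*(-2)*0 = 36*0 = 0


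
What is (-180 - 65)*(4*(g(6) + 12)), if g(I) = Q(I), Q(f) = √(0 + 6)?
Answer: -11760 - 980*√6 ≈ -14161.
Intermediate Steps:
Q(f) = √6
g(I) = √6
(-180 - 65)*(4*(g(6) + 12)) = (-180 - 65)*(4*(√6 + 12)) = -980*(12 + √6) = -245*(48 + 4*√6) = -11760 - 980*√6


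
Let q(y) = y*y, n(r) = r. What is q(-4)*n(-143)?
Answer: -2288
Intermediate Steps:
q(y) = y²
q(-4)*n(-143) = (-4)²*(-143) = 16*(-143) = -2288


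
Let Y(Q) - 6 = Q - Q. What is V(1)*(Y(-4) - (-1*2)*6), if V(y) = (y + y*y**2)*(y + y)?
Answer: 72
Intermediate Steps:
Y(Q) = 6 (Y(Q) = 6 + (Q - Q) = 6 + 0 = 6)
V(y) = 2*y*(y + y**3) (V(y) = (y + y**3)*(2*y) = 2*y*(y + y**3))
V(1)*(Y(-4) - (-1*2)*6) = (2*1**2*(1 + 1**2))*(6 - (-1*2)*6) = (2*1*(1 + 1))*(6 - (-2)*6) = (2*1*2)*(6 - 1*(-12)) = 4*(6 + 12) = 4*18 = 72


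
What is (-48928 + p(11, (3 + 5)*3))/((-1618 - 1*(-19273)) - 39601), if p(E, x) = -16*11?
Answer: 24552/10973 ≈ 2.2375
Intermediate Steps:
p(E, x) = -176
(-48928 + p(11, (3 + 5)*3))/((-1618 - 1*(-19273)) - 39601) = (-48928 - 176)/((-1618 - 1*(-19273)) - 39601) = -49104/((-1618 + 19273) - 39601) = -49104/(17655 - 39601) = -49104/(-21946) = -49104*(-1/21946) = 24552/10973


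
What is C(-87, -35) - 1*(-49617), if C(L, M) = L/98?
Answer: 4862379/98 ≈ 49616.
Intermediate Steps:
C(L, M) = L/98 (C(L, M) = L*(1/98) = L/98)
C(-87, -35) - 1*(-49617) = (1/98)*(-87) - 1*(-49617) = -87/98 + 49617 = 4862379/98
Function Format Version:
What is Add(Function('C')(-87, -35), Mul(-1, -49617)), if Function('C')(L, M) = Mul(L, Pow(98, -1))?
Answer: Rational(4862379, 98) ≈ 49616.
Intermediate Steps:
Function('C')(L, M) = Mul(Rational(1, 98), L) (Function('C')(L, M) = Mul(L, Rational(1, 98)) = Mul(Rational(1, 98), L))
Add(Function('C')(-87, -35), Mul(-1, -49617)) = Add(Mul(Rational(1, 98), -87), Mul(-1, -49617)) = Add(Rational(-87, 98), 49617) = Rational(4862379, 98)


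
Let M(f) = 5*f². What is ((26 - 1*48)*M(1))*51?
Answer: -5610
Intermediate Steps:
((26 - 1*48)*M(1))*51 = ((26 - 1*48)*(5*1²))*51 = ((26 - 48)*(5*1))*51 = -22*5*51 = -110*51 = -5610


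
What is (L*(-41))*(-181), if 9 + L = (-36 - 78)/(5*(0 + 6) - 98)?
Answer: -1847829/34 ≈ -54348.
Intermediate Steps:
L = -249/34 (L = -9 + (-36 - 78)/(5*(0 + 6) - 98) = -9 - 114/(5*6 - 98) = -9 - 114/(30 - 98) = -9 - 114/(-68) = -9 - 114*(-1/68) = -9 + 57/34 = -249/34 ≈ -7.3235)
(L*(-41))*(-181) = -249/34*(-41)*(-181) = (10209/34)*(-181) = -1847829/34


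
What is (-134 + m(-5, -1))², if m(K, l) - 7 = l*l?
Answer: 15876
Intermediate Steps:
m(K, l) = 7 + l² (m(K, l) = 7 + l*l = 7 + l²)
(-134 + m(-5, -1))² = (-134 + (7 + (-1)²))² = (-134 + (7 + 1))² = (-134 + 8)² = (-126)² = 15876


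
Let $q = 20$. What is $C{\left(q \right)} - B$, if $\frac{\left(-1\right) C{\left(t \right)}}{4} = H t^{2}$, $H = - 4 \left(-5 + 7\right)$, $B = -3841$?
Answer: $16641$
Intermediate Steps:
$H = -8$ ($H = \left(-4\right) 2 = -8$)
$C{\left(t \right)} = 32 t^{2}$ ($C{\left(t \right)} = - 4 \left(- 8 t^{2}\right) = 32 t^{2}$)
$C{\left(q \right)} - B = 32 \cdot 20^{2} - -3841 = 32 \cdot 400 + 3841 = 12800 + 3841 = 16641$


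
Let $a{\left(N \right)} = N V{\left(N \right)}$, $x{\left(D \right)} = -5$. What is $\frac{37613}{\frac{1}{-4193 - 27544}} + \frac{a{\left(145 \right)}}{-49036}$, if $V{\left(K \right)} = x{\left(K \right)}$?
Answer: $- \frac{58535439324391}{49036} \approx -1.1937 \cdot 10^{9}$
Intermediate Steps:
$V{\left(K \right)} = -5$
$a{\left(N \right)} = - 5 N$ ($a{\left(N \right)} = N \left(-5\right) = - 5 N$)
$\frac{37613}{\frac{1}{-4193 - 27544}} + \frac{a{\left(145 \right)}}{-49036} = \frac{37613}{\frac{1}{-4193 - 27544}} + \frac{\left(-5\right) 145}{-49036} = \frac{37613}{\frac{1}{-31737}} - - \frac{725}{49036} = \frac{37613}{- \frac{1}{31737}} + \frac{725}{49036} = 37613 \left(-31737\right) + \frac{725}{49036} = -1193723781 + \frac{725}{49036} = - \frac{58535439324391}{49036}$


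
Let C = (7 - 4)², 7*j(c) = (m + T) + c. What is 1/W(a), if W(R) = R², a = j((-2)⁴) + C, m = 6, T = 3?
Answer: 49/7744 ≈ 0.0063275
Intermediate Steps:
j(c) = 9/7 + c/7 (j(c) = ((6 + 3) + c)/7 = (9 + c)/7 = 9/7 + c/7)
C = 9 (C = 3² = 9)
a = 88/7 (a = (9/7 + (⅐)*(-2)⁴) + 9 = (9/7 + (⅐)*16) + 9 = (9/7 + 16/7) + 9 = 25/7 + 9 = 88/7 ≈ 12.571)
1/W(a) = 1/((88/7)²) = 1/(7744/49) = 49/7744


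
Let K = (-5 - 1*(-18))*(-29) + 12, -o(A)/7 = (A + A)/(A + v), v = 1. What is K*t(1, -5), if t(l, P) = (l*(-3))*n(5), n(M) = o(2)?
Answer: -10220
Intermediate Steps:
o(A) = -14*A/(1 + A) (o(A) = -7*(A + A)/(A + 1) = -7*2*A/(1 + A) = -14*A/(1 + A))
n(M) = -28/3 (n(M) = -14*2/(1 + 2) = -14*2/3 = -14*2*1/3 = -28/3)
t(l, P) = 28*l (t(l, P) = (l*(-3))*(-28/3) = -3*l*(-28/3) = 28*l)
K = -365 (K = (-5 + 18)*(-29) + 12 = 13*(-29) + 12 = -377 + 12 = -365)
K*t(1, -5) = -10220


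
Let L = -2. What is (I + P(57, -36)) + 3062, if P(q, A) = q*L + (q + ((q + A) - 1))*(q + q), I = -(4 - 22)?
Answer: 11744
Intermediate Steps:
I = 18 (I = -1*(-18) = 18)
P(q, A) = -2*q + 2*q*(-1 + A + 2*q) (P(q, A) = q*(-2) + (q + ((q + A) - 1))*(q + q) = -2*q + (q + ((A + q) - 1))*(2*q) = -2*q + (q + (-1 + A + q))*(2*q) = -2*q + (-1 + A + 2*q)*(2*q) = -2*q + 2*q*(-1 + A + 2*q))
(I + P(57, -36)) + 3062 = (18 + 2*57*(-2 - 36 + 2*57)) + 3062 = (18 + 2*57*(-2 - 36 + 114)) + 3062 = (18 + 2*57*76) + 3062 = (18 + 8664) + 3062 = 8682 + 3062 = 11744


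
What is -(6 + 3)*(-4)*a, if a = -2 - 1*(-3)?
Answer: 36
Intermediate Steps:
a = 1 (a = -2 + 3 = 1)
-(6 + 3)*(-4)*a = -(6 + 3)*(-4) = -9*(-4) = -(-36) = -1*(-36) = 36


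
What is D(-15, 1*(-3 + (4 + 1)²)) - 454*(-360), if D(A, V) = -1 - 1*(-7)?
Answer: 163446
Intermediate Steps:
D(A, V) = 6 (D(A, V) = -1 + 7 = 6)
D(-15, 1*(-3 + (4 + 1)²)) - 454*(-360) = 6 - 454*(-360) = 6 + 163440 = 163446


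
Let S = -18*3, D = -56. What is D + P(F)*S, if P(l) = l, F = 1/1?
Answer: -110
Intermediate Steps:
F = 1
S = -54
D + P(F)*S = -56 + 1*(-54) = -56 - 54 = -110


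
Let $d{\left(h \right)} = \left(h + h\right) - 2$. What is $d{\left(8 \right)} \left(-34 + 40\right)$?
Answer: $84$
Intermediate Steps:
$d{\left(h \right)} = -2 + 2 h$ ($d{\left(h \right)} = 2 h - 2 = -2 + 2 h$)
$d{\left(8 \right)} \left(-34 + 40\right) = \left(-2 + 2 \cdot 8\right) \left(-34 + 40\right) = \left(-2 + 16\right) 6 = 14 \cdot 6 = 84$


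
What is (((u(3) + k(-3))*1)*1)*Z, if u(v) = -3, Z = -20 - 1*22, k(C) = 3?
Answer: 0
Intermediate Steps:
Z = -42 (Z = -20 - 22 = -42)
(((u(3) + k(-3))*1)*1)*Z = (((-3 + 3)*1)*1)*(-42) = ((0*1)*1)*(-42) = (0*1)*(-42) = 0*(-42) = 0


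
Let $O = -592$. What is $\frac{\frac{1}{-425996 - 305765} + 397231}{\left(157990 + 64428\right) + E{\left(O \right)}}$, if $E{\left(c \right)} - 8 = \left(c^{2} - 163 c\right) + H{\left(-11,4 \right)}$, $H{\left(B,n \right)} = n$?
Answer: $\frac{9689271793}{16327783193} \approx 0.59342$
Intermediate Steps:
$E{\left(c \right)} = 12 + c^{2} - 163 c$ ($E{\left(c \right)} = 8 + \left(\left(c^{2} - 163 c\right) + 4\right) = 8 + \left(4 + c^{2} - 163 c\right) = 12 + c^{2} - 163 c$)
$\frac{\frac{1}{-425996 - 305765} + 397231}{\left(157990 + 64428\right) + E{\left(O \right)}} = \frac{\frac{1}{-425996 - 305765} + 397231}{\left(157990 + 64428\right) + \left(12 + \left(-592\right)^{2} - -96496\right)} = \frac{\frac{1}{-731761} + 397231}{222418 + \left(12 + 350464 + 96496\right)} = \frac{- \frac{1}{731761} + 397231}{222418 + 446972} = \frac{290678153790}{731761 \cdot 669390} = \frac{290678153790}{731761} \cdot \frac{1}{669390} = \frac{9689271793}{16327783193}$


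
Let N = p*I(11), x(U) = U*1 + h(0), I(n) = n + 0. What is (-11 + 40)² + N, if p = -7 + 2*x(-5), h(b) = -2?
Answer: 610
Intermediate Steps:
I(n) = n
x(U) = -2 + U (x(U) = U*1 - 2 = U - 2 = -2 + U)
p = -21 (p = -7 + 2*(-2 - 5) = -7 + 2*(-7) = -7 - 14 = -21)
N = -231 (N = -21*11 = -231)
(-11 + 40)² + N = (-11 + 40)² - 231 = 29² - 231 = 841 - 231 = 610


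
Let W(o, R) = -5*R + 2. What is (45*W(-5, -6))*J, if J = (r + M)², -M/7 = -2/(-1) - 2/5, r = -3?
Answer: 1451808/5 ≈ 2.9036e+5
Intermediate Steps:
M = -56/5 (M = -7*(-2/(-1) - 2/5) = -7*(-2*(-1) - 2*⅕) = -7*(2 - ⅖) = -7*8/5 = -56/5 ≈ -11.200)
W(o, R) = 2 - 5*R
J = 5041/25 (J = (-3 - 56/5)² = (-71/5)² = 5041/25 ≈ 201.64)
(45*W(-5, -6))*J = (45*(2 - 5*(-6)))*(5041/25) = (45*(2 + 30))*(5041/25) = (45*32)*(5041/25) = 1440*(5041/25) = 1451808/5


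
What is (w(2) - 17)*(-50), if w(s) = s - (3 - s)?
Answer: 800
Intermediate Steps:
w(s) = -3 + 2*s (w(s) = s + (-3 + s) = -3 + 2*s)
(w(2) - 17)*(-50) = ((-3 + 2*2) - 17)*(-50) = ((-3 + 4) - 17)*(-50) = (1 - 17)*(-50) = -16*(-50) = 800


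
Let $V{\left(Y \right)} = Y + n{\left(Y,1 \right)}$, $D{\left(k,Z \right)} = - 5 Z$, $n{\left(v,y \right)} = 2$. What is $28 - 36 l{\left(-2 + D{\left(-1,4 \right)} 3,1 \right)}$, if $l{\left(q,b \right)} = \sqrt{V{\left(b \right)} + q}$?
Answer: $28 - 36 i \sqrt{59} \approx 28.0 - 276.52 i$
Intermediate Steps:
$V{\left(Y \right)} = 2 + Y$ ($V{\left(Y \right)} = Y + 2 = 2 + Y$)
$l{\left(q,b \right)} = \sqrt{2 + b + q}$ ($l{\left(q,b \right)} = \sqrt{\left(2 + b\right) + q} = \sqrt{2 + b + q}$)
$28 - 36 l{\left(-2 + D{\left(-1,4 \right)} 3,1 \right)} = 28 - 36 \sqrt{2 + 1 + \left(-2 + \left(-5\right) 4 \cdot 3\right)} = 28 - 36 \sqrt{2 + 1 - 62} = 28 - 36 \sqrt{-59} = 28 - 36 i \sqrt{59}$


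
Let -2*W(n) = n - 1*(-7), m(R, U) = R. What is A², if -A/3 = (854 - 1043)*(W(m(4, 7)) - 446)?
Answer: 262145024001/4 ≈ 6.5536e+10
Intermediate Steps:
W(n) = -7/2 - n/2 (W(n) = -(n - 1*(-7))/2 = -(n + 7)/2 = -(7 + n)/2 = -7/2 - n/2)
A = -512001/2 (A = -3*(854 - 1043)*((-7/2 - ½*4) - 446) = -(-567)*((-7/2 - 2) - 446) = -(-567)*(-11/2 - 446) = -(-567)*(-903)/2 = -3*170667/2 = -512001/2 ≈ -2.5600e+5)
A² = (-512001/2)² = 262145024001/4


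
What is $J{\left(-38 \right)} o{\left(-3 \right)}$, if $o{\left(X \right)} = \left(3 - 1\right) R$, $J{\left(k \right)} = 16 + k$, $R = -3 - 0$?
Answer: $132$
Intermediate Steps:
$R = -3$ ($R = -3 + 0 = -3$)
$o{\left(X \right)} = -6$ ($o{\left(X \right)} = \left(3 - 1\right) \left(-3\right) = 2 \left(-3\right) = -6$)
$J{\left(-38 \right)} o{\left(-3 \right)} = \left(16 - 38\right) \left(-6\right) = \left(-22\right) \left(-6\right) = 132$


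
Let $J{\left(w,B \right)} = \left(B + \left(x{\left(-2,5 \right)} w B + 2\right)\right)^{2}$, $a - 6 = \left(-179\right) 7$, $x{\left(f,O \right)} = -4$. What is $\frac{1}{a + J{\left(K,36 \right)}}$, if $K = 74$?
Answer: $\frac{1}{112740677} \approx 8.8699 \cdot 10^{-9}$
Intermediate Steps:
$a = -1247$ ($a = 6 - 1253 = -1247$)
$J{\left(w,B \right)} = \left(2 + B - 4 B w\right)^{2}$ ($J{\left(w,B \right)} = \left(B + \left(- 4 w B + 2\right)\right)^{2} = \left(B - \left(-2 + 4 B w\right)\right)^{2} = \left(2 + B - 4 B w\right)^{2}$)
$\frac{1}{a + J{\left(K,36 \right)}} = \frac{1}{-1247 + \left(2 + 36 - 144 \cdot 74\right)^{2}} = \frac{1}{-1247 + \left(2 + 36 - 10656\right)^{2}} = \frac{1}{-1247 + \left(-10618\right)^{2}} = \frac{1}{-1247 + 112741924} = \frac{1}{112740677}$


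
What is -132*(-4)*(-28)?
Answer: -14784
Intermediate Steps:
-132*(-4)*(-28) = -44*(-12)*(-28) = 528*(-28) = -14784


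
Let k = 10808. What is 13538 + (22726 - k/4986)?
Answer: 90400748/2493 ≈ 36262.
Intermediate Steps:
13538 + (22726 - k/4986) = 13538 + (22726 - 10808/4986) = 13538 + (22726 - 1*5404/2493) = 13538 + (22726 - 5404/2493) = 13538 + 56650514/2493 = 90400748/2493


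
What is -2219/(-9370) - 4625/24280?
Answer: 1054107/22750360 ≈ 0.046334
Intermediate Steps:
-2219/(-9370) - 4625/24280 = -2219*(-1/9370) - 4625*1/24280 = 2219/9370 - 925/4856 = 1054107/22750360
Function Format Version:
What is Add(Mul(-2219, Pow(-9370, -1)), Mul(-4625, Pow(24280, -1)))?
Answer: Rational(1054107, 22750360) ≈ 0.046334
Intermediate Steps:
Add(Mul(-2219, Pow(-9370, -1)), Mul(-4625, Pow(24280, -1))) = Add(Mul(-2219, Rational(-1, 9370)), Mul(-4625, Rational(1, 24280))) = Add(Rational(2219, 9370), Rational(-925, 4856)) = Rational(1054107, 22750360)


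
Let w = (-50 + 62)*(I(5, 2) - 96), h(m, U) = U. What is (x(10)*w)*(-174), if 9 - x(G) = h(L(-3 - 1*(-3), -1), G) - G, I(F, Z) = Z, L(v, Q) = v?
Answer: 1766448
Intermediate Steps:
w = -1128 (w = (-50 + 62)*(2 - 96) = 12*(-94) = -1128)
x(G) = 9 (x(G) = 9 - (G - G) = 9 - 1*0 = 9 + 0 = 9)
(x(10)*w)*(-174) = (9*(-1128))*(-174) = -10152*(-174) = 1766448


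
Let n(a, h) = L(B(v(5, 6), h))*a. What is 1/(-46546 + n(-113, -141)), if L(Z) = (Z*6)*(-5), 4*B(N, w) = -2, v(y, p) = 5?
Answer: -1/48241 ≈ -2.0729e-5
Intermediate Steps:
B(N, w) = -½ (B(N, w) = (¼)*(-2) = -½)
L(Z) = -30*Z (L(Z) = (6*Z)*(-5) = -30*Z)
n(a, h) = 15*a (n(a, h) = (-30*(-½))*a = 15*a)
1/(-46546 + n(-113, -141)) = 1/(-46546 + 15*(-113)) = 1/(-46546 - 1695) = 1/(-48241) = -1/48241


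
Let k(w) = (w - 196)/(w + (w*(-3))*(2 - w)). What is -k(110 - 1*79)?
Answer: 15/248 ≈ 0.060484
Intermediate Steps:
k(w) = (-196 + w)/(w - 3*w*(2 - w)) (k(w) = (-196 + w)/(w + (-3*w)*(2 - w)) = (-196 + w)/(w - 3*w*(2 - w)))
-k(110 - 1*79) = -(-196 + (110 - 1*79))/((110 - 1*79)*(-5 + 3*(110 - 1*79))) = -(-196 + (110 - 79))/((110 - 79)*(-5 + 3*(110 - 79))) = -(-196 + 31)/(31*(-5 + 3*31)) = -(-165)/(31*(-5 + 93)) = -(-165)/(31*88) = -1*(-15/248) = 15/248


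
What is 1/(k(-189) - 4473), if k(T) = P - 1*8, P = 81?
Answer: -1/4400 ≈ -0.00022727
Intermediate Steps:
k(T) = 73 (k(T) = 81 - 1*8 = 81 - 8 = 73)
1/(k(-189) - 4473) = 1/(73 - 4473) = 1/(-4400) = -1/4400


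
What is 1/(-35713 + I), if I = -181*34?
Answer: -1/41867 ≈ -2.3885e-5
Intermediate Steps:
I = -6154
1/(-35713 + I) = 1/(-35713 - 6154) = 1/(-41867) = -1/41867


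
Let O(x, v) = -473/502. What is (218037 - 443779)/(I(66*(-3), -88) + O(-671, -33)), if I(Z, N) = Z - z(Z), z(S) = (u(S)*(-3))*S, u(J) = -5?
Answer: -10302044/126461 ≈ -81.464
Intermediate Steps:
O(x, v) = -473/502 (O(x, v) = -473*1/502 = -473/502)
z(S) = 15*S (z(S) = (-5*(-3))*S = 15*S)
I(Z, N) = -14*Z (I(Z, N) = Z - 15*Z = -14*Z)
(218037 - 443779)/(I(66*(-3), -88) + O(-671, -33)) = (218037 - 443779)/(-924*(-3) - 473/502) = -225742/(-14*(-198) - 473/502) = -225742/(2772 - 473/502) = -225742/1391071/502 = -225742*502/1391071 = -10302044/126461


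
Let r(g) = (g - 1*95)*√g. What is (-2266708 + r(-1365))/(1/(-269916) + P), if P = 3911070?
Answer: -611820756528/1055660370119 - 394077360*I*√1365/1055660370119 ≈ -0.57956 - 0.013792*I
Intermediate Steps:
r(g) = √g*(-95 + g) (r(g) = (g - 95)*√g = (-95 + g)*√g = √g*(-95 + g))
(-2266708 + r(-1365))/(1/(-269916) + P) = (-2266708 + √(-1365)*(-95 - 1365))/(1/(-269916) + 3911070) = (-2266708 + (I*√1365)*(-1460))/(-1/269916 + 3911070) = (-2266708 - 1460*I*√1365)/(1055660370119/269916) = (-2266708 - 1460*I*√1365)*(269916/1055660370119) = -611820756528/1055660370119 - 394077360*I*√1365/1055660370119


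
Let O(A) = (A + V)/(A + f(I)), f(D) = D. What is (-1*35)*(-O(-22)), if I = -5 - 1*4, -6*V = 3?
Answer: 1575/62 ≈ 25.403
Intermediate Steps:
V = -½ (V = -⅙*3 = -½ ≈ -0.50000)
I = -9 (I = -5 - 4 = -9)
O(A) = (-½ + A)/(-9 + A) (O(A) = (A - ½)/(A - 9) = (-½ + A)/(-9 + A))
(-1*35)*(-O(-22)) = (-1*35)*(-(-½ - 22)/(-9 - 22)) = -(-35)*-45/2/(-31) = -(-35)*(-1/31*(-45/2)) = -(-35)*45/62 = -35*(-45/62) = 1575/62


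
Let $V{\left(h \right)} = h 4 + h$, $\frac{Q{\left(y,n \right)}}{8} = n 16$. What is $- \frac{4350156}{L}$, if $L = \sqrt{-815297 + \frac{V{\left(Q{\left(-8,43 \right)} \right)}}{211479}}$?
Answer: $\frac{4350156 i \sqrt{36462821484642897}}{172418166743} \approx 4817.8 i$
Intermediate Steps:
$Q{\left(y,n \right)} = 128 n$ ($Q{\left(y,n \right)} = 8 n 16 = 8 \cdot 16 n = 128 n$)
$V{\left(h \right)} = 5 h$ ($V{\left(h \right)} = 4 h + h = 5 h$)
$L = \frac{i \sqrt{36462821484642897}}{211479}$ ($L = \sqrt{-815297 + \frac{5 \cdot 128 \cdot 43}{211479}} = \sqrt{-815297 + 5 \cdot 5504 \cdot \frac{1}{211479}} = \sqrt{-815297 + 27520 \cdot \frac{1}{211479}} = \sqrt{-815297 + \frac{27520}{211479}} = \sqrt{- \frac{172418166743}{211479}} = \frac{i \sqrt{36462821484642897}}{211479} \approx 902.94 i$)
$- \frac{4350156}{L} = - \frac{4350156}{\frac{1}{211479} i \sqrt{36462821484642897}} = - 4350156 \left(- \frac{i \sqrt{36462821484642897}}{172418166743}\right) = \frac{4350156 i \sqrt{36462821484642897}}{172418166743}$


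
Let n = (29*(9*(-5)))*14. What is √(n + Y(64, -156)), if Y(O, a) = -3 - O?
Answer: I*√18337 ≈ 135.41*I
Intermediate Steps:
n = -18270 (n = (29*(-45))*14 = -1305*14 = -18270)
√(n + Y(64, -156)) = √(-18270 + (-3 - 1*64)) = √(-18270 + (-3 - 64)) = √(-18270 - 67) = √(-18337) = I*√18337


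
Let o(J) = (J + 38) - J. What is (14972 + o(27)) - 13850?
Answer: 1160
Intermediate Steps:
o(J) = 38 (o(J) = (38 + J) - J = 38)
(14972 + o(27)) - 13850 = (14972 + 38) - 13850 = 15010 - 13850 = 1160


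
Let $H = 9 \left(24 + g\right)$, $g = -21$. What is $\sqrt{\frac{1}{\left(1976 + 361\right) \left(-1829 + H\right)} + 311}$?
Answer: $\frac{\sqrt{5515531722445362}}{4211274} \approx 17.635$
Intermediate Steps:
$H = 27$ ($H = 9 \left(24 - 21\right) = 9 \cdot 3 = 27$)
$\sqrt{\frac{1}{\left(1976 + 361\right) \left(-1829 + H\right)} + 311} = \sqrt{\frac{1}{\left(1976 + 361\right) \left(-1829 + 27\right)} + 311} = \sqrt{\frac{1}{2337 \left(-1802\right)} + 311} = \sqrt{\frac{1}{-4211274} + 311} = \sqrt{- \frac{1}{4211274} + 311} = \sqrt{\frac{1309706213}{4211274}} = \frac{\sqrt{5515531722445362}}{4211274}$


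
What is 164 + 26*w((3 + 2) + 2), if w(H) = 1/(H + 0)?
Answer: 1174/7 ≈ 167.71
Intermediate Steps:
w(H) = 1/H
164 + 26*w((3 + 2) + 2) = 164 + 26/((3 + 2) + 2) = 164 + 26/(5 + 2) = 164 + 26/7 = 1174/7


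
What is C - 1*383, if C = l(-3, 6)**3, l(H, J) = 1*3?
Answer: -356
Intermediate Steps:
l(H, J) = 3
C = 27 (C = 3**3 = 27)
C - 1*383 = 27 - 1*383 = 27 - 383 = -356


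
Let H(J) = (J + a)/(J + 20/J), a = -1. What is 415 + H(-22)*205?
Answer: 156445/252 ≈ 620.81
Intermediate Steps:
H(J) = (-1 + J)/(J + 20/J) (H(J) = (J - 1)/(J + 20/J) = (-1 + J)/(J + 20/J))
415 + H(-22)*205 = 415 - 22*(-1 - 22)/(20 + (-22)**2)*205 = 415 - 22*(-23)/(20 + 484)*205 = 415 - 22*(-23)/504*205 = 415 - 22*1/504*(-23)*205 = 415 + (253/252)*205 = 415 + 51865/252 = 156445/252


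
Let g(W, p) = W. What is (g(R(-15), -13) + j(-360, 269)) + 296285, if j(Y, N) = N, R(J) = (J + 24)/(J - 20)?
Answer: 10379381/35 ≈ 2.9655e+5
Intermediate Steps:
R(J) = (24 + J)/(-20 + J)
(g(R(-15), -13) + j(-360, 269)) + 296285 = ((24 - 15)/(-20 - 15) + 269) + 296285 = (9/(-35) + 269) + 296285 = (-1/35*9 + 269) + 296285 = (-9/35 + 269) + 296285 = 9406/35 + 296285 = 10379381/35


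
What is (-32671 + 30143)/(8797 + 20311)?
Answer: -632/7277 ≈ -0.086849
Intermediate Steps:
(-32671 + 30143)/(8797 + 20311) = -2528/29108 = -2528*1/29108 = -632/7277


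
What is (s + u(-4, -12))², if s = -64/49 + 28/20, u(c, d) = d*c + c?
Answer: 116704809/60025 ≈ 1944.3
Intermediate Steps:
u(c, d) = c + c*d (u(c, d) = c*d + c = c + c*d)
s = 23/245 (s = -64*1/49 + 28*(1/20) = -64/49 + 7/5 = 23/245 ≈ 0.093878)
(s + u(-4, -12))² = (23/245 - 4*(1 - 12))² = (23/245 - 4*(-11))² = (23/245 + 44)² = (10803/245)² = 116704809/60025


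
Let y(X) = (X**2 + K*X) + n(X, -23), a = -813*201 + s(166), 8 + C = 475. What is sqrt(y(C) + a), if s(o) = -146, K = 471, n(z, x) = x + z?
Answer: sqrt(274931) ≈ 524.34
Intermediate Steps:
C = 467 (C = -8 + 475 = 467)
a = -163559 (a = -813*201 - 146 = -163413 - 146 = -163559)
y(X) = -23 + X**2 + 472*X (y(X) = (X**2 + 471*X) + (-23 + X) = -23 + X**2 + 472*X)
sqrt(y(C) + a) = sqrt((-23 + 467**2 + 472*467) - 163559) = sqrt((-23 + 218089 + 220424) - 163559) = sqrt(438490 - 163559) = sqrt(274931)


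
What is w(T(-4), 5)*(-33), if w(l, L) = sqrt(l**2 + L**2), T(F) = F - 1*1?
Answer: -165*sqrt(2) ≈ -233.35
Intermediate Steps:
T(F) = -1 + F (T(F) = F - 1 = -1 + F)
w(l, L) = sqrt(L**2 + l**2)
w(T(-4), 5)*(-33) = sqrt(5**2 + (-1 - 4)**2)*(-33) = sqrt(25 + (-5)**2)*(-33) = sqrt(25 + 25)*(-33) = sqrt(50)*(-33) = (5*sqrt(2))*(-33) = -165*sqrt(2)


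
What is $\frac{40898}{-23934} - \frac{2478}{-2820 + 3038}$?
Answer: $- \frac{17056054}{1304403} \approx -13.076$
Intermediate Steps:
$\frac{40898}{-23934} - \frac{2478}{-2820 + 3038} = 40898 \left(- \frac{1}{23934}\right) - \frac{2478}{218} = - \frac{20449}{11967} - \frac{1239}{109} = - \frac{17056054}{1304403}$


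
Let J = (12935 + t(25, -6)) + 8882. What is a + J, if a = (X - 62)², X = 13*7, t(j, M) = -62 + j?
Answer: 22621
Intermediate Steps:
J = 21780 (J = (12935 + (-62 + 25)) + 8882 = (12935 - 37) + 8882 = 12898 + 8882 = 21780)
X = 91
a = 841 (a = (91 - 62)² = 29² = 841)
a + J = 841 + 21780 = 22621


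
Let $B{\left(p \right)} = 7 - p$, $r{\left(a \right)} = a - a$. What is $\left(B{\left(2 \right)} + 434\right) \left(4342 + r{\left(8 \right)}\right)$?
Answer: $1906138$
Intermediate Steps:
$r{\left(a \right)} = 0$
$\left(B{\left(2 \right)} + 434\right) \left(4342 + r{\left(8 \right)}\right) = \left(\left(7 - 2\right) + 434\right) \left(4342 + 0\right) = \left(\left(7 - 2\right) + 434\right) 4342 = \left(5 + 434\right) 4342 = 439 \cdot 4342 = 1906138$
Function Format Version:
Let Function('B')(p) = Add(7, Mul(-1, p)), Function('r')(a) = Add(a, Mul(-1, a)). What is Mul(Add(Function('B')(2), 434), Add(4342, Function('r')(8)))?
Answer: 1906138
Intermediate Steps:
Function('r')(a) = 0
Mul(Add(Function('B')(2), 434), Add(4342, Function('r')(8))) = Mul(Add(Add(7, Mul(-1, 2)), 434), Add(4342, 0)) = Mul(Add(Add(7, -2), 434), 4342) = Mul(Add(5, 434), 4342) = Mul(439, 4342) = 1906138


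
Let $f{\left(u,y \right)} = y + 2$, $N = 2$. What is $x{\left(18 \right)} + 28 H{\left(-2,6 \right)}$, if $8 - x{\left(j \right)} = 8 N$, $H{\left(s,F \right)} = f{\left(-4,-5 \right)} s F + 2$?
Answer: $1056$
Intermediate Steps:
$f{\left(u,y \right)} = 2 + y$
$H{\left(s,F \right)} = 2 - 3 F s$ ($H{\left(s,F \right)} = \left(2 - 5\right) s F + 2 = - 3 s F + 2 = - 3 F s + 2 = 2 - 3 F s$)
$x{\left(j \right)} = -8$ ($x{\left(j \right)} = 8 - 8 \cdot 2 = 8 - 16 = -8$)
$x{\left(18 \right)} + 28 H{\left(-2,6 \right)} = -8 + 28 \left(2 - 18 \left(-2\right)\right) = -8 + 28 \left(2 + 36\right) = -8 + 28 \cdot 38 = -8 + 1064 = 1056$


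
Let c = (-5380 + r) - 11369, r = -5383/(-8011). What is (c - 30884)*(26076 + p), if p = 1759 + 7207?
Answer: -13371416768360/8011 ≈ -1.6691e+9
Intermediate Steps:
r = 5383/8011 (r = -5383*(-1/8011) = 5383/8011 ≈ 0.67195)
c = -134170856/8011 (c = (-5380 + 5383/8011) - 11369 = -43093797/8011 - 11369 = -134170856/8011 ≈ -16748.)
p = 8966
(c - 30884)*(26076 + p) = (-134170856/8011 - 30884)*(26076 + 8966) = -381582580/8011*35042 = -13371416768360/8011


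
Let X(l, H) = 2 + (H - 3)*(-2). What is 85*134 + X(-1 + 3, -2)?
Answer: 11402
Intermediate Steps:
X(l, H) = 8 - 2*H (X(l, H) = 2 + (-3 + H)*(-2) = 2 + (6 - 2*H) = 8 - 2*H)
85*134 + X(-1 + 3, -2) = 85*134 + (8 - 2*(-2)) = 11390 + (8 + 4) = 11390 + 12 = 11402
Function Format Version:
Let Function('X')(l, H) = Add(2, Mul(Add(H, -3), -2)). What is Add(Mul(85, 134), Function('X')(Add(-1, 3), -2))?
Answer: 11402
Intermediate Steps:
Function('X')(l, H) = Add(8, Mul(-2, H)) (Function('X')(l, H) = Add(2, Mul(Add(-3, H), -2)) = Add(2, Add(6, Mul(-2, H))) = Add(8, Mul(-2, H)))
Add(Mul(85, 134), Function('X')(Add(-1, 3), -2)) = Add(Mul(85, 134), Add(8, Mul(-2, -2))) = Add(11390, Add(8, 4)) = Add(11390, 12) = 11402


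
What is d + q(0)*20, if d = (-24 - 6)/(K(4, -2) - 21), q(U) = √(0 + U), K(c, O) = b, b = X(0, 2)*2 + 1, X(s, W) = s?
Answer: 3/2 ≈ 1.5000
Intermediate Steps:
b = 1 (b = 0*2 + 1 = 0 + 1 = 1)
K(c, O) = 1
q(U) = √U
d = 3/2 (d = (-24 - 6)/(1 - 21) = -30/(-20) = -30*(-1/20) = 3/2 ≈ 1.5000)
d + q(0)*20 = 3/2 + √0*20 = 3/2 + 0*20 = 3/2 + 0 = 3/2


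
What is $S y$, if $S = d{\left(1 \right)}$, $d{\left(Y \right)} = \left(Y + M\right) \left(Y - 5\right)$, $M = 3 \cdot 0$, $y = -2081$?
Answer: $8324$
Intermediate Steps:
$M = 0$
$d{\left(Y \right)} = Y \left(-5 + Y\right)$ ($d{\left(Y \right)} = \left(Y + 0\right) \left(Y - 5\right) = Y \left(-5 + Y\right)$)
$S = -4$ ($S = 1 \left(-5 + 1\right) = 1 \left(-4\right) = -4$)
$S y = \left(-4\right) \left(-2081\right) = 8324$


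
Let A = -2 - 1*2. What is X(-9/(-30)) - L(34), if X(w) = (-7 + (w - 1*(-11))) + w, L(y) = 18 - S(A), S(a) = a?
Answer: -87/5 ≈ -17.400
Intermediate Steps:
A = -4 (A = -2 - 2 = -4)
L(y) = 22 (L(y) = 18 - 1*(-4) = 18 + 4 = 22)
X(w) = 4 + 2*w (X(w) = (-7 + (w + 11)) + w = (-7 + (11 + w)) + w = (4 + w) + w = 4 + 2*w)
X(-9/(-30)) - L(34) = (4 + 2*(-9/(-30))) - 1*22 = (4 + 2*(-9*(-1/30))) - 22 = (4 + 2*(3/10)) - 22 = (4 + ⅗) - 22 = 23/5 - 22 = -87/5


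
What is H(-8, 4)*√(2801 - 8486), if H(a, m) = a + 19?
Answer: 11*I*√5685 ≈ 829.39*I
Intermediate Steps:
H(a, m) = 19 + a
H(-8, 4)*√(2801 - 8486) = (19 - 8)*√(2801 - 8486) = 11*√(-5685) = 11*(I*√5685) = 11*I*√5685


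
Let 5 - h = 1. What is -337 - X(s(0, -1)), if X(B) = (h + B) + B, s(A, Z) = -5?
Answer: -331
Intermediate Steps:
h = 4 (h = 5 - 1*1 = 5 - 1 = 4)
X(B) = 4 + 2*B (X(B) = (4 + B) + B = 4 + 2*B)
-337 - X(s(0, -1)) = -337 - (4 + 2*(-5)) = -337 - (4 - 10) = -337 - 1*(-6) = -337 + 6 = -331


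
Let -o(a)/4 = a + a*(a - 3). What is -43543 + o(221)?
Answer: -237139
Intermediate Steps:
o(a) = -4*a - 4*a*(-3 + a) (o(a) = -4*(a + a*(a - 3)) = -4*(a + a*(-3 + a)) = -4*a - 4*a*(-3 + a))
-43543 + o(221) = -43543 + 4*221*(2 - 1*221) = -43543 + 4*221*(2 - 221) = -43543 + 4*221*(-219) = -43543 - 193596 = -237139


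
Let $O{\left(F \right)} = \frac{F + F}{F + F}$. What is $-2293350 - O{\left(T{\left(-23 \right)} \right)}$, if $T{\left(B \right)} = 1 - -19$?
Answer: $-2293351$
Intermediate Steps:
$T{\left(B \right)} = 20$ ($T{\left(B \right)} = 1 + 19 = 20$)
$O{\left(F \right)} = 1$ ($O{\left(F \right)} = \frac{2 F}{2 F} = 2 F \frac{1}{2 F} = 1$)
$-2293350 - O{\left(T{\left(-23 \right)} \right)} = -2293350 - 1 = -2293351$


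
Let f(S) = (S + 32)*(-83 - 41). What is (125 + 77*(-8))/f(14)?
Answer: 491/5704 ≈ 0.086080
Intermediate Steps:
f(S) = -3968 - 124*S (f(S) = (32 + S)*(-124) = -3968 - 124*S)
(125 + 77*(-8))/f(14) = (125 + 77*(-8))/(-3968 - 124*14) = (125 - 616)/(-3968 - 1736) = -491/(-5704) = -491*(-1/5704) = 491/5704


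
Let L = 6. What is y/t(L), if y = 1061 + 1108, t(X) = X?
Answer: 723/2 ≈ 361.50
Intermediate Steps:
y = 2169
y/t(L) = 2169/6 = (⅙)*2169 = 723/2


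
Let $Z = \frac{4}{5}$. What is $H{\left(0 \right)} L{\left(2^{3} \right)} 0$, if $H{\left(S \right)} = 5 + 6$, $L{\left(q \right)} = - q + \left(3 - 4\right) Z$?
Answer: $0$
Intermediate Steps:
$Z = \frac{4}{5}$ ($Z = 4 \cdot \frac{1}{5} = \frac{4}{5} \approx 0.8$)
$L{\left(q \right)} = - \frac{4}{5} - q$ ($L{\left(q \right)} = - q + \left(3 - 4\right) \frac{4}{5} = - q - \frac{4}{5} = - \frac{4}{5} - q$)
$H{\left(S \right)} = 11$
$H{\left(0 \right)} L{\left(2^{3} \right)} 0 = 11 \left(- \frac{4}{5} - 2^{3}\right) 0 = 11 \left(- \frac{4}{5} - 8\right) 0 = 11 \left(- \frac{44}{5}\right) 0 = \left(- \frac{484}{5}\right) 0 = 0$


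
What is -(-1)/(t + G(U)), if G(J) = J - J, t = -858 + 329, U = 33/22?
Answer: -1/529 ≈ -0.0018904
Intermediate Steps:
U = 3/2 (U = 33*(1/22) = 3/2 ≈ 1.5000)
t = -529
G(J) = 0
-(-1)/(t + G(U)) = -(-1)/(-529 + 0) = -(-1)/(-529) = -(-1)*(-1)/529 = -1*1/529 = -1/529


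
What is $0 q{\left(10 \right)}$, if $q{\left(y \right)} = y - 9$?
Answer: $0$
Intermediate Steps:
$q{\left(y \right)} = -9 + y$
$0 q{\left(10 \right)} = 0 \left(-9 + 10\right) = 0 \cdot 1 = 0$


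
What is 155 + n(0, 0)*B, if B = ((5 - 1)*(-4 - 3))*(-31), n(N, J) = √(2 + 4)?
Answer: 155 + 868*√6 ≈ 2281.2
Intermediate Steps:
n(N, J) = √6
B = 868 (B = (4*(-7))*(-31) = -28*(-31) = 868)
155 + n(0, 0)*B = 155 + √6*868 = 155 + 868*√6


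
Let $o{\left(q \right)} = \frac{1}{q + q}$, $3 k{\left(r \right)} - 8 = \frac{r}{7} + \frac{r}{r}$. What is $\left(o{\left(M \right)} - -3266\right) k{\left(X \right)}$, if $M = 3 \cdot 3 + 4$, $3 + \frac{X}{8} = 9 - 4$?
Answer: $\frac{958349}{78} \approx 12287.0$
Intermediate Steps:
$X = 16$ ($X = -24 + 8 \left(9 - 4\right) = -24 + 8 \cdot 5 = -24 + 40 = 16$)
$k{\left(r \right)} = 3 + \frac{r}{21}$ ($k{\left(r \right)} = \frac{8}{3} + \frac{\frac{r}{7} + \frac{r}{r}}{3} = \frac{8}{3} + \frac{r \frac{1}{7} + 1}{3} = \frac{8}{3} + \frac{\frac{r}{7} + 1}{3} = \frac{8}{3} + \frac{1 + \frac{r}{7}}{3} = \frac{8}{3} + \left(\frac{1}{3} + \frac{r}{21}\right) = 3 + \frac{r}{21}$)
$M = 13$ ($M = 9 + 4 = 13$)
$o{\left(q \right)} = \frac{1}{2 q}$
$\left(o{\left(M \right)} - -3266\right) k{\left(X \right)} = \left(\frac{1}{2 \cdot 13} - -3266\right) \left(3 + \frac{1}{21} \cdot 16\right) = \left(\frac{1}{2} \cdot \frac{1}{13} + 3266\right) \left(3 + \frac{16}{21}\right) = \left(\frac{1}{26} + 3266\right) \frac{79}{21} = \frac{84917}{26} \cdot \frac{79}{21} = \frac{958349}{78}$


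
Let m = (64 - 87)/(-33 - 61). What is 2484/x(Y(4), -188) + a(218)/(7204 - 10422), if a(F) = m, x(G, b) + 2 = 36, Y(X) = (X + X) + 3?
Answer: 375694673/5142364 ≈ 73.059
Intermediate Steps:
Y(X) = 3 + 2*X (Y(X) = 2*X + 3 = 3 + 2*X)
m = 23/94 (m = -23/(-94) = -23*(-1/94) = 23/94 ≈ 0.24468)
x(G, b) = 34 (x(G, b) = -2 + 36 = 34)
a(F) = 23/94
2484/x(Y(4), -188) + a(218)/(7204 - 10422) = 2484/34 + 23/(94*(7204 - 10422)) = 2484*(1/34) + (23/94)/(-3218) = 1242/17 + (23/94)*(-1/3218) = 1242/17 - 23/302492 = 375694673/5142364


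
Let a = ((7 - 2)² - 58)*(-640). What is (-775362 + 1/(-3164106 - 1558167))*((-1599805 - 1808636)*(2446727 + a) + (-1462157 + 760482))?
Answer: 30798506101162524367187054/4722273 ≈ 6.5220e+18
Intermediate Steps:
a = 21120 (a = (5² - 58)*(-640) = (25 - 58)*(-640) = -33*(-640) = 21120)
(-775362 + 1/(-3164106 - 1558167))*((-1599805 - 1808636)*(2446727 + a) + (-1462157 + 760482)) = (-775362 + 1/(-3164106 - 1558167))*((-1599805 - 1808636)*(2446727 + 21120) + (-1462157 + 760482)) = (-775362 + 1/(-4722273))*(-3408441*2467847 - 701675) = (-775362 - 1/4722273)*(-8411510896527 - 701675) = -3661471037827/4722273*(-8411511598202) = 30798506101162524367187054/4722273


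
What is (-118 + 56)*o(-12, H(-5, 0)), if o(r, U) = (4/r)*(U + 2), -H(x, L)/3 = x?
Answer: 1054/3 ≈ 351.33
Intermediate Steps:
H(x, L) = -3*x
o(r, U) = 4*(2 + U)/r (o(r, U) = (4/r)*(2 + U) = 4*(2 + U)/r)
(-118 + 56)*o(-12, H(-5, 0)) = (-118 + 56)*(4*(2 - 3*(-5))/(-12)) = -248*(-1)*(2 + 15)/12 = -248*(-1)*17/12 = -62*(-17/3) = 1054/3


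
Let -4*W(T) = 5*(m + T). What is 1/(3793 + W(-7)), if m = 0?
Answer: 4/15207 ≈ 0.00026304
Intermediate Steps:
W(T) = -5*T/4 (W(T) = -5*(0 + T)/4 = -5*T/4)
1/(3793 + W(-7)) = 1/(3793 - 5/4*(-7)) = 1/(3793 + 35/4) = 1/(15207/4) = 4/15207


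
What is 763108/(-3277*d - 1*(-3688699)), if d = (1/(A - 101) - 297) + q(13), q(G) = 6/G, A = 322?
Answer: 168646868/1029957397 ≈ 0.16374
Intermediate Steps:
d = -65534/221 (d = (1/(322 - 101) - 297) + 6/13 = (1/221 - 297) + 6*(1/13) = (1/221 - 297) + 6/13 = -65636/221 + 6/13 = -65534/221 ≈ -296.53)
763108/(-3277*d - 1*(-3688699)) = 763108/(-3277*(-65534/221) - 1*(-3688699)) = 763108/(214754918/221 + 3688699) = 763108/(1029957397/221) = 763108*(221/1029957397) = 168646868/1029957397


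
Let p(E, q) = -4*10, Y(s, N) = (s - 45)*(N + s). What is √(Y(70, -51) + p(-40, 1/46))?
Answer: √435 ≈ 20.857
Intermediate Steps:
Y(s, N) = (-45 + s)*(N + s)
p(E, q) = -40
√(Y(70, -51) + p(-40, 1/46)) = √((70² - 45*(-51) - 45*70 - 51*70) - 40) = √((4900 + 2295 - 3150 - 3570) - 40) = √(475 - 40) = √435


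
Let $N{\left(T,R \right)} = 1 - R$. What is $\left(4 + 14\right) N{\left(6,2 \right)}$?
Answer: $-18$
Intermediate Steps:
$\left(4 + 14\right) N{\left(6,2 \right)} = \left(4 + 14\right) \left(1 - 2\right) = 18 \left(1 - 2\right) = 18 \left(-1\right) = -18$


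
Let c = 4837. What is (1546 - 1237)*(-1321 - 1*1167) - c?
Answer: -773629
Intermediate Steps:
(1546 - 1237)*(-1321 - 1*1167) - c = (1546 - 1237)*(-1321 - 1*1167) - 1*4837 = 309*(-1321 - 1167) - 4837 = 309*(-2488) - 4837 = -768792 - 4837 = -773629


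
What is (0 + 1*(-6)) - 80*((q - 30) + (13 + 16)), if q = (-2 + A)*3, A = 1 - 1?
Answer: 554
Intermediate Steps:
A = 0
q = -6 (q = (-2 + 0)*3 = -2*3 = -6)
(0 + 1*(-6)) - 80*((q - 30) + (13 + 16)) = (0 + 1*(-6)) - 80*((-6 - 30) + (13 + 16)) = (0 - 6) - 80*(-36 + 29) = -6 - 80*(-7) = -6 + 560 = 554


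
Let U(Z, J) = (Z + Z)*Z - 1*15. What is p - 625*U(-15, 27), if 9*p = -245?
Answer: -2447120/9 ≈ -2.7190e+5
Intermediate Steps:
p = -245/9 (p = (1/9)*(-245) = -245/9 ≈ -27.222)
U(Z, J) = -15 + 2*Z**2 (U(Z, J) = (2*Z)*Z - 15 = 2*Z**2 - 15 = -15 + 2*Z**2)
p - 625*U(-15, 27) = -245/9 - 625*(-15 + 2*(-15)**2) = -245/9 - 625*(-15 + 2*225) = -245/9 - 625*(-15 + 450) = -245/9 - 625*435 = -245/9 - 271875 = -2447120/9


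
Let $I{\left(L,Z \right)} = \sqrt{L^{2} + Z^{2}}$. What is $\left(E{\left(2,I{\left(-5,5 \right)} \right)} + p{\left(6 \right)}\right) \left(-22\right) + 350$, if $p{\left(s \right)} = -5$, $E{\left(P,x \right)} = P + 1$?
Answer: $394$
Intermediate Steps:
$E{\left(P,x \right)} = 1 + P$
$\left(E{\left(2,I{\left(-5,5 \right)} \right)} + p{\left(6 \right)}\right) \left(-22\right) + 350 = \left(\left(1 + 2\right) - 5\right) \left(-22\right) + 350 = \left(3 - 5\right) \left(-22\right) + 350 = \left(-2\right) \left(-22\right) + 350 = 44 + 350 = 394$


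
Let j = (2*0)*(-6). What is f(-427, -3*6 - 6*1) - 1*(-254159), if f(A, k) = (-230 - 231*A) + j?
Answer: 352566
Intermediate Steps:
j = 0 (j = 0*(-6) = 0)
f(A, k) = -230 - 231*A (f(A, k) = (-230 - 231*A) + 0 = -230 - 231*A)
f(-427, -3*6 - 6*1) - 1*(-254159) = (-230 - 231*(-427)) - 1*(-254159) = (-230 + 98637) + 254159 = 98407 + 254159 = 352566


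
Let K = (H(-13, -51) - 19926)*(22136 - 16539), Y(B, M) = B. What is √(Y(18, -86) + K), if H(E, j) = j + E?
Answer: 2*I*√27971003 ≈ 10578.0*I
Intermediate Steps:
H(E, j) = E + j
K = -111884030 (K = ((-13 - 51) - 19926)*(22136 - 16539) = (-64 - 19926)*5597 = -19990*5597 = -111884030)
√(Y(18, -86) + K) = √(18 - 111884030) = √(-111884012) = 2*I*√27971003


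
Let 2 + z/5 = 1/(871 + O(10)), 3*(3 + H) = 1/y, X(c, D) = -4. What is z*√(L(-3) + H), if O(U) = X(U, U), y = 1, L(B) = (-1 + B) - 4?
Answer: -34660*I*√6/2601 ≈ -32.641*I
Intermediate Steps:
L(B) = -5 + B
O(U) = -4
H = -8/3 (H = -3 + (⅓)/1 = -3 + (⅓)*1 = -3 + ⅓ = -8/3 ≈ -2.6667)
z = -8665/867 (z = -10 + 5/(871 - 4) = -10 + 5/867 = -8665/867 ≈ -9.9942)
z*√(L(-3) + H) = -8665*√((-5 - 3) - 8/3)/867 = -8665*√(-8 - 8/3)/867 = -34660*I*√6/2601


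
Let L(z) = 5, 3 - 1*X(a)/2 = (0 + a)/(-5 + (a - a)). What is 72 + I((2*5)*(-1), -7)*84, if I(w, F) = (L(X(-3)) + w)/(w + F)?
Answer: 1644/17 ≈ 96.706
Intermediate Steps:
X(a) = 6 + 2*a/5 (X(a) = 6 - 2*(0 + a)/(-5 + (a - a)) = 6 - 2*a/(-5 + 0) = 6 - 2*a/(-5) = 6 - 2*a*(-1)/5 = 6 - (-2)*a/5 = 6 + 2*a/5)
I(w, F) = (5 + w)/(F + w) (I(w, F) = (5 + w)/(w + F) = (5 + w)/(F + w))
72 + I((2*5)*(-1), -7)*84 = 72 + ((5 + (2*5)*(-1))/(-7 + (2*5)*(-1)))*84 = 72 + ((5 + 10*(-1))/(-7 + 10*(-1)))*84 = 72 + ((5 - 10)/(-7 - 10))*84 = 72 + (-5/(-17))*84 = 72 - 1/17*(-5)*84 = 72 + (5/17)*84 = 72 + 420/17 = 1644/17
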